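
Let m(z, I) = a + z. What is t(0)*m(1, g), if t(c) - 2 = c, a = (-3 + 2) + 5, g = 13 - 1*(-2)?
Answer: 10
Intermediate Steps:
g = 15 (g = 13 + 2 = 15)
a = 4 (a = -1 + 5 = 4)
t(c) = 2 + c
m(z, I) = 4 + z
t(0)*m(1, g) = (2 + 0)*(4 + 1) = 2*5 = 10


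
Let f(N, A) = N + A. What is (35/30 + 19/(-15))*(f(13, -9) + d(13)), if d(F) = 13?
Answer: -17/10 ≈ -1.7000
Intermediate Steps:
f(N, A) = A + N
(35/30 + 19/(-15))*(f(13, -9) + d(13)) = (35/30 + 19/(-15))*((-9 + 13) + 13) = (35*(1/30) + 19*(-1/15))*(4 + 13) = (7/6 - 19/15)*17 = -⅒*17 = -17/10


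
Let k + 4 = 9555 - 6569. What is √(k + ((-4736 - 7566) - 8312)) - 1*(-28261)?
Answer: 28261 + 4*I*√1102 ≈ 28261.0 + 132.79*I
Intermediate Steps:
k = 2982 (k = -4 + (9555 - 6569) = -4 + 2986 = 2982)
√(k + ((-4736 - 7566) - 8312)) - 1*(-28261) = √(2982 + ((-4736 - 7566) - 8312)) - 1*(-28261) = √(2982 + (-12302 - 8312)) + 28261 = √(2982 - 20614) + 28261 = √(-17632) + 28261 = 4*I*√1102 + 28261 = 28261 + 4*I*√1102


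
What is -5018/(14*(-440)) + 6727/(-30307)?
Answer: 55321103/93345560 ≈ 0.59265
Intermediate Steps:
-5018/(14*(-440)) + 6727/(-30307) = -5018/(-6160) + 6727*(-1/30307) = -5018*(-1/6160) - 6727/30307 = 2509/3080 - 6727/30307 = 55321103/93345560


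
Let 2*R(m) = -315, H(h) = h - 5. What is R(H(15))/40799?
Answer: -315/81598 ≈ -0.0038604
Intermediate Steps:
H(h) = -5 + h
R(m) = -315/2 (R(m) = (½)*(-315) = -315/2)
R(H(15))/40799 = -315/2/40799 = -315/2*1/40799 = -315/81598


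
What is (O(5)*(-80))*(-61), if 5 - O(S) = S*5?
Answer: -97600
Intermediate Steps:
O(S) = 5 - 5*S (O(S) = 5 - S*5 = 5 - 5*S)
(O(5)*(-80))*(-61) = ((5 - 5*5)*(-80))*(-61) = ((5 - 25)*(-80))*(-61) = -20*(-80)*(-61) = 1600*(-61) = -97600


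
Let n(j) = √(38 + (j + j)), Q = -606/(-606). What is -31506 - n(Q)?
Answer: -31506 - 2*√10 ≈ -31512.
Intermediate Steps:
Q = 1 (Q = -606*(-1/606) = 1)
n(j) = √(38 + 2*j)
-31506 - n(Q) = -31506 - √(38 + 2*1) = -31506 - √(38 + 2) = -31506 - √40 = -31506 - 2*√10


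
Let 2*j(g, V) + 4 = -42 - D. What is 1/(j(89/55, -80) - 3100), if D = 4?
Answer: -1/3125 ≈ -0.00032000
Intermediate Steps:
j(g, V) = -25 (j(g, V) = -2 + (-42 - 1*4)/2 = -2 + (-42 - 4)/2 = -2 + (½)*(-46) = -2 - 23 = -25)
1/(j(89/55, -80) - 3100) = 1/(-25 - 3100) = 1/(-3125) = -1/3125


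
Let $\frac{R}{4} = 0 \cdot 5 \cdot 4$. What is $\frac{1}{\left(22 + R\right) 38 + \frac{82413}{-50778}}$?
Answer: $\frac{5642}{4707555} \approx 0.0011985$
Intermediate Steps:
$R = 0$ ($R = 4 \cdot 0 \cdot 5 \cdot 4 = 4 \cdot 0 \cdot 4 = 4 \cdot 0 = 0$)
$\frac{1}{\left(22 + R\right) 38 + \frac{82413}{-50778}} = \frac{1}{\left(22 + 0\right) 38 + \frac{82413}{-50778}} = \frac{1}{22 \cdot 38 + 82413 \left(- \frac{1}{50778}\right)} = \frac{1}{836 - \frac{9157}{5642}} = \frac{1}{\frac{4707555}{5642}} = \frac{5642}{4707555}$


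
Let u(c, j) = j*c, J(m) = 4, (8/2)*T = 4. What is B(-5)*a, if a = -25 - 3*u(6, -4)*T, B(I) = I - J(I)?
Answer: -423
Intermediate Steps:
T = 1 (T = (¼)*4 = 1)
u(c, j) = c*j
B(I) = -4 + I (B(I) = I - 1*4 = I - 4 = -4 + I)
a = 47 (a = -25 - 3*(6*(-4)) = -25 - 3*(-24) = -25 - (-72) = -25 - 1*(-72) = -25 + 72 = 47)
B(-5)*a = (-4 - 5)*47 = -9*47 = -423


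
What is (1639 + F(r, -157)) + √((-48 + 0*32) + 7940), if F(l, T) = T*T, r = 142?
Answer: 26288 + 2*√1973 ≈ 26377.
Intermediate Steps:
F(l, T) = T²
(1639 + F(r, -157)) + √((-48 + 0*32) + 7940) = (1639 + (-157)²) + √((-48 + 0*32) + 7940) = (1639 + 24649) + √((-48 + 0) + 7940) = 26288 + √(-48 + 7940) = 26288 + √7892 = 26288 + 2*√1973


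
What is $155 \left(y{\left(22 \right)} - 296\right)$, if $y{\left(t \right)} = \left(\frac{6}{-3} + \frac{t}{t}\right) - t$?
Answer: $-49445$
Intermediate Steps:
$y{\left(t \right)} = -1 - t$ ($y{\left(t \right)} = \left(6 \left(- \frac{1}{3}\right) + 1\right) - t = \left(-2 + 1\right) - t = -1 - t$)
$155 \left(y{\left(22 \right)} - 296\right) = 155 \left(\left(-1 - 22\right) - 296\right) = 155 \left(-23 - 296\right) = 155 \left(-319\right) = -49445$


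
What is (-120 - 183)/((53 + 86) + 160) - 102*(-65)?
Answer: 1982067/299 ≈ 6629.0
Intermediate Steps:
(-120 - 183)/((53 + 86) + 160) - 102*(-65) = -303/(139 + 160) + 6630 = -303/299 + 6630 = 1982067/299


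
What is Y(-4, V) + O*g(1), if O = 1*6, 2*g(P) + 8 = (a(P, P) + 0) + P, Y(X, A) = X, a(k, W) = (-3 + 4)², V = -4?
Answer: -22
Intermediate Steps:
a(k, W) = 1 (a(k, W) = 1² = 1)
g(P) = -7/2 + P/2 (g(P) = -4 + ((1 + 0) + P)/2 = -4 + (1 + P)/2 = -4 + (½ + P/2) = -7/2 + P/2)
O = 6
Y(-4, V) + O*g(1) = -4 + 6*(-7/2 + (½)*1) = -4 + 6*(-7/2 + ½) = -4 + 6*(-3) = -4 - 18 = -22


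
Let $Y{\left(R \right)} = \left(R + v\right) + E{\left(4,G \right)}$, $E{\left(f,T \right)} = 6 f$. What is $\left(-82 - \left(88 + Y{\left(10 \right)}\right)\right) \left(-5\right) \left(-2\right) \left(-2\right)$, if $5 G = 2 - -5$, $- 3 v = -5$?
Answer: $\frac{12340}{3} \approx 4113.3$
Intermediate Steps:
$v = \frac{5}{3}$ ($v = \left(- \frac{1}{3}\right) \left(-5\right) = \frac{5}{3} \approx 1.6667$)
$G = \frac{7}{5}$ ($G = \frac{2 - -5}{5} = \frac{2 + 5}{5} = \frac{1}{5} \cdot 7 = \frac{7}{5} \approx 1.4$)
$Y{\left(R \right)} = \frac{77}{3} + R$ ($Y{\left(R \right)} = \left(R + \frac{5}{3}\right) + 6 \cdot 4 = \left(\frac{5}{3} + R\right) + 24 = \frac{77}{3} + R$)
$\left(-82 - \left(88 + Y{\left(10 \right)}\right)\right) \left(-5\right) \left(-2\right) \left(-2\right) = \left(-82 - \frac{371}{3}\right) \left(-5\right) \left(-2\right) \left(-2\right) = \left(-82 - \frac{371}{3}\right) 10 \left(-2\right) = \left(-82 - \frac{371}{3}\right) \left(-20\right) = \left(- \frac{617}{3}\right) \left(-20\right) = \frac{12340}{3}$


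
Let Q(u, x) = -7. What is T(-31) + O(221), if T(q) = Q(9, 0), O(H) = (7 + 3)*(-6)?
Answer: -67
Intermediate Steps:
O(H) = -60 (O(H) = 10*(-6) = -60)
T(q) = -7
T(-31) + O(221) = -7 - 60 = -67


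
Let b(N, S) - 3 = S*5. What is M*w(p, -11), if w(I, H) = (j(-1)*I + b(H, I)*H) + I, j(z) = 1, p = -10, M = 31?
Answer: 15407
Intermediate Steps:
b(N, S) = 3 + 5*S (b(N, S) = 3 + S*5 = 3 + 5*S)
w(I, H) = 2*I + H*(3 + 5*I) (w(I, H) = (1*I + (3 + 5*I)*H) + I = (I + H*(3 + 5*I)) + I = 2*I + H*(3 + 5*I))
M*w(p, -11) = 31*(2*(-10) - 11*(3 + 5*(-10))) = 31*(-20 - 11*(3 - 50)) = 31*(-20 - 11*(-47)) = 31*(-20 + 517) = 31*497 = 15407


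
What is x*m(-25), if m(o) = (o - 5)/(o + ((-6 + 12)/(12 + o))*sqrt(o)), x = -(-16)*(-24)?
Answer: -1946880/4261 + 179712*I/4261 ≈ -456.91 + 42.176*I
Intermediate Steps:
x = -384 (x = -1*384 = -384)
m(o) = (-5 + o)/(o + 6*sqrt(o)/(12 + o)) (m(o) = (-5 + o)/(o + (6/(12 + o))*sqrt(o)) = (-5 + o)/(o + 6*sqrt(o)/(12 + o)))
x*m(-25) = -384*(-60 + (-25)**2 + 7*(-25))/((-25)**2 + 6*sqrt(-25) + 12*(-25)) = -384*(-60 + 625 - 175)/(625 + 6*(5*I) - 300) = -384*390/(625 + 30*I - 300) = -384*390/(325 + 30*I) = -384*(325 - 30*I)/106525*390 = -29952*(325 - 30*I)/21305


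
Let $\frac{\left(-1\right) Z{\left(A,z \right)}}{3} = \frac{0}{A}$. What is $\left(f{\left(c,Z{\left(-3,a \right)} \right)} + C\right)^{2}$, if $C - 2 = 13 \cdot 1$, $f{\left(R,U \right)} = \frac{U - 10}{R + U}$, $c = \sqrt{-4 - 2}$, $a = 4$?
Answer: $\frac{625}{3} + 50 i \sqrt{6} \approx 208.33 + 122.47 i$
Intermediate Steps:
$Z{\left(A,z \right)} = 0$ ($Z{\left(A,z \right)} = - 3 \frac{0}{A} = \left(-3\right) 0 = 0$)
$c = i \sqrt{6}$ ($c = \sqrt{-6} = i \sqrt{6} \approx 2.4495 i$)
$f{\left(R,U \right)} = \frac{-10 + U}{R + U}$
$C = 15$ ($C = 2 + 13 \cdot 1 = 2 + 13 = 15$)
$\left(f{\left(c,Z{\left(-3,a \right)} \right)} + C\right)^{2} = \left(\frac{-10 + 0}{i \sqrt{6} + 0} + 15\right)^{2} = \left(\frac{1}{i \sqrt{6}} \left(-10\right) + 15\right)^{2} = \left(- \frac{i \sqrt{6}}{6} \left(-10\right) + 15\right)^{2} = \left(\frac{5 i \sqrt{6}}{3} + 15\right)^{2} = \left(15 + \frac{5 i \sqrt{6}}{3}\right)^{2}$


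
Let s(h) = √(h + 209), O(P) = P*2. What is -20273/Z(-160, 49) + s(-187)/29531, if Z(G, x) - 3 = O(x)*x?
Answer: -20273/4805 + √22/29531 ≈ -4.2190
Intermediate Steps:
O(P) = 2*P
Z(G, x) = 3 + 2*x² (Z(G, x) = 3 + (2*x)*x = 3 + 2*x²)
s(h) = √(209 + h)
-20273/Z(-160, 49) + s(-187)/29531 = -20273/(3 + 2*49²) + √(209 - 187)/29531 = -20273/(3 + 2*2401) + √22*(1/29531) = -20273/(3 + 4802) + √22/29531 = -20273/4805 + √22/29531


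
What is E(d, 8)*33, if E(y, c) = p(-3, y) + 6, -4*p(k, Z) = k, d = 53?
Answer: 891/4 ≈ 222.75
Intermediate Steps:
p(k, Z) = -k/4
E(y, c) = 27/4 (E(y, c) = -¼*(-3) + 6 = ¾ + 6 = 27/4)
E(d, 8)*33 = (27/4)*33 = 891/4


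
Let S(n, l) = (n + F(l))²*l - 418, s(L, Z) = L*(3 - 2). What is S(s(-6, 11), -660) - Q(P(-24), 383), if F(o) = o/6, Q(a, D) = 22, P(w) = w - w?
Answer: -8881400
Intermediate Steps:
P(w) = 0
F(o) = o/6 (F(o) = o*(⅙) = o/6)
s(L, Z) = L (s(L, Z) = L*1 = L)
S(n, l) = -418 + l*(n + l/6)² (S(n, l) = (n + l/6)²*l - 418 = l*(n + l/6)² - 418 = -418 + l*(n + l/6)²)
S(s(-6, 11), -660) - Q(P(-24), 383) = (-418 + (1/36)*(-660)*(-660 + 6*(-6))²) - 1*22 = (-418 + (1/36)*(-660)*(-660 - 36)²) - 22 = (-418 + (1/36)*(-660)*(-696)²) - 22 = (-418 + (1/36)*(-660)*484416) - 22 = (-418 - 8880960) - 22 = -8881378 - 22 = -8881400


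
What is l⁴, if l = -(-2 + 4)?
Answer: 16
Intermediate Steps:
l = -2 (l = -1*2 = -2)
l⁴ = (-2)⁴ = 16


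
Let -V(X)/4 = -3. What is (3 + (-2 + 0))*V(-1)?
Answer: 12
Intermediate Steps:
V(X) = 12 (V(X) = -4*(-3) = 12)
(3 + (-2 + 0))*V(-1) = (3 + (-2 + 0))*12 = (3 - 2)*12 = 1*12 = 12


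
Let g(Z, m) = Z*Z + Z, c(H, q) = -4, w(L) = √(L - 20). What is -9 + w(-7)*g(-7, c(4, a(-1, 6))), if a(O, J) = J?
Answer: -9 + 126*I*√3 ≈ -9.0 + 218.24*I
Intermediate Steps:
w(L) = √(-20 + L)
g(Z, m) = Z + Z² (g(Z, m) = Z² + Z = Z + Z²)
-9 + w(-7)*g(-7, c(4, a(-1, 6))) = -9 + √(-20 - 7)*(-7*(1 - 7)) = -9 + √(-27)*(-7*(-6)) = -9 + (3*I*√3)*42 = -9 + 126*I*√3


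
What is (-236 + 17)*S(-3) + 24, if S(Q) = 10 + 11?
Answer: -4575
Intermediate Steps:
S(Q) = 21
(-236 + 17)*S(-3) + 24 = (-236 + 17)*21 + 24 = -219*21 + 24 = -4599 + 24 = -4575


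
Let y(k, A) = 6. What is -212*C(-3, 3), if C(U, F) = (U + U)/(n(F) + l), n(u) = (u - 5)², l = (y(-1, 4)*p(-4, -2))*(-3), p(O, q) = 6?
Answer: -159/13 ≈ -12.231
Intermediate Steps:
l = -108 (l = (6*6)*(-3) = 36*(-3) = -108)
n(u) = (-5 + u)²
C(U, F) = 2*U/(-108 + (-5 + F)²) (C(U, F) = (U + U)/((-5 + F)² - 108) = (2*U)/(-108 + (-5 + F)²) = 2*U/(-108 + (-5 + F)²))
-212*C(-3, 3) = -424*(-3)/(-108 + (-5 + 3)²) = -424*(-3)/(-108 + (-2)²) = -424*(-3)/(-108 + 4) = -424*(-3)/(-104) = -424*(-3)*(-1)/104 = -212*3/52 = -159/13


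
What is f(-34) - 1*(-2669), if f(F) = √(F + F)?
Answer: 2669 + 2*I*√17 ≈ 2669.0 + 8.2462*I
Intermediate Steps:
f(F) = √2*√F (f(F) = √(2*F) = √2*√F)
f(-34) - 1*(-2669) = √2*√(-34) - 1*(-2669) = √2*(I*√34) + 2669 = 2*I*√17 + 2669 = 2669 + 2*I*√17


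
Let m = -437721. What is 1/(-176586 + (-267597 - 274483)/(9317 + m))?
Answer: -107101/18912401666 ≈ -5.6630e-6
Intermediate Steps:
1/(-176586 + (-267597 - 274483)/(9317 + m)) = 1/(-176586 + (-267597 - 274483)/(9317 - 437721)) = 1/(-176586 - 542080/(-428404)) = 1/(-176586 - 542080*(-1/428404)) = 1/(-176586 + 135520/107101) = 1/(-18912401666/107101) = -107101/18912401666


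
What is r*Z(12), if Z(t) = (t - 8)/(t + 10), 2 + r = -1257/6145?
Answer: -27094/67595 ≈ -0.40083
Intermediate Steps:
r = -13547/6145 (r = -2 - 1257/6145 = -13547/6145 ≈ -2.2046)
Z(t) = (-8 + t)/(10 + t)
r*Z(12) = -13547*(-8 + 12)/(6145*(10 + 12)) = -13547*4/(6145*22) = -13547*4/135190 = -13547/6145*2/11 = -27094/67595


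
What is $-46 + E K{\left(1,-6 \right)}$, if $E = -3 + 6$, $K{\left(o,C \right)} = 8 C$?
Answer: $-190$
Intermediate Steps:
$E = 3$
$-46 + E K{\left(1,-6 \right)} = -46 + 3 \cdot 8 \left(-6\right) = -46 + 3 \left(-48\right) = -46 - 144 = -190$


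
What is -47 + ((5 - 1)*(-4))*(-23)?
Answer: 321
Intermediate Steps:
-47 + ((5 - 1)*(-4))*(-23) = -47 + (4*(-4))*(-23) = -47 - 16*(-23) = -47 + 368 = 321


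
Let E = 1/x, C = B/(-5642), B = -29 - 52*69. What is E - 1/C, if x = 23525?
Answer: -132724433/85089925 ≈ -1.5598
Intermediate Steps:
B = -3617 (B = -29 - 3588 = -3617)
C = 3617/5642 (C = -3617/(-5642) = -3617*(-1/5642) = 3617/5642 ≈ 0.64108)
E = 1/23525 ≈ 4.2508e-5
E - 1/C = 1/23525 - 1/3617/5642 = 1/23525 - 1*5642/3617 = 1/23525 - 5642/3617 = -132724433/85089925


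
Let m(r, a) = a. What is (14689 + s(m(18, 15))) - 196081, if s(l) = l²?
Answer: -181167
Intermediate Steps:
(14689 + s(m(18, 15))) - 196081 = (14689 + 15²) - 196081 = (14689 + 225) - 196081 = 14914 - 196081 = -181167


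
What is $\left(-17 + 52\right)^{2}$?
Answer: $1225$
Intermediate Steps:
$\left(-17 + 52\right)^{2} = 35^{2} = 1225$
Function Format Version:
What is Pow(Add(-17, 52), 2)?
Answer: 1225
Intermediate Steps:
Pow(Add(-17, 52), 2) = Pow(35, 2) = 1225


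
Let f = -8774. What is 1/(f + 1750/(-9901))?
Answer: -9901/86873124 ≈ -0.00011397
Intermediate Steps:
1/(f + 1750/(-9901)) = 1/(-8774 + 1750/(-9901)) = 1/(-8774 + 1750*(-1/9901)) = 1/(-8774 - 1750/9901) = 1/(-86873124/9901) = -9901/86873124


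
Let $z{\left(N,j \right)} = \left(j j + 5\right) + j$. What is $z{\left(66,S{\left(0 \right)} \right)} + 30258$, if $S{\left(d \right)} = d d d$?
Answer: $30263$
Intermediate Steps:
$S{\left(d \right)} = d^{3}$ ($S{\left(d \right)} = d^{2} d = d^{3}$)
$z{\left(N,j \right)} = 5 + j + j^{2}$ ($z{\left(N,j \right)} = \left(j^{2} + 5\right) + j = \left(5 + j^{2}\right) + j = 5 + j + j^{2}$)
$z{\left(66,S{\left(0 \right)} \right)} + 30258 = \left(5 + 0^{3} + \left(0^{3}\right)^{2}\right) + 30258 = \left(5 + 0 + 0^{2}\right) + 30258 = \left(5 + 0 + 0\right) + 30258 = 5 + 30258 = 30263$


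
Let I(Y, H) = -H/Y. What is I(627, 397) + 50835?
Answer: 31873148/627 ≈ 50834.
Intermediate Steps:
I(Y, H) = -H/Y
I(627, 397) + 50835 = -1*397/627 + 50835 = -1*397*1/627 + 50835 = -397/627 + 50835 = 31873148/627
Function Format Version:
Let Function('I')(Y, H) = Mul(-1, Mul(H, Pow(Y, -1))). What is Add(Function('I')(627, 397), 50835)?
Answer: Rational(31873148, 627) ≈ 50834.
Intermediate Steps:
Function('I')(Y, H) = Mul(-1, H, Pow(Y, -1))
Add(Function('I')(627, 397), 50835) = Add(Mul(-1, 397, Pow(627, -1)), 50835) = Add(Mul(-1, 397, Rational(1, 627)), 50835) = Add(Rational(-397, 627), 50835) = Rational(31873148, 627)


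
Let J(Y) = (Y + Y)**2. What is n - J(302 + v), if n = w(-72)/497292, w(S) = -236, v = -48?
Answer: -32083290731/124323 ≈ -2.5806e+5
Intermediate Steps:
J(Y) = 4*Y**2 (J(Y) = (2*Y)**2 = 4*Y**2)
n = -59/124323 (n = -236/497292 = -236*1/497292 = -59/124323 ≈ -0.00047457)
n - J(302 + v) = -59/124323 - 4*(302 - 48)**2 = -59/124323 - 4*254**2 = -59/124323 - 4*64516 = -59/124323 - 1*258064 = -59/124323 - 258064 = -32083290731/124323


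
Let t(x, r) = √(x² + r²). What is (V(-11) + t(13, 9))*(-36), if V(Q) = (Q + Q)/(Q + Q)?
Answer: -36 - 180*√10 ≈ -605.21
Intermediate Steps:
V(Q) = 1 (V(Q) = (2*Q)/((2*Q)) = (2*Q)*(1/(2*Q)) = 1)
t(x, r) = √(r² + x²)
(V(-11) + t(13, 9))*(-36) = (1 + √(9² + 13²))*(-36) = (1 + √(81 + 169))*(-36) = (1 + √250)*(-36) = (1 + 5*√10)*(-36) = -36 - 180*√10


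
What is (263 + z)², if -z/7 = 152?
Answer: 641601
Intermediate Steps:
z = -1064 (z = -7*152 = -1064)
(263 + z)² = (263 - 1064)² = (-801)² = 641601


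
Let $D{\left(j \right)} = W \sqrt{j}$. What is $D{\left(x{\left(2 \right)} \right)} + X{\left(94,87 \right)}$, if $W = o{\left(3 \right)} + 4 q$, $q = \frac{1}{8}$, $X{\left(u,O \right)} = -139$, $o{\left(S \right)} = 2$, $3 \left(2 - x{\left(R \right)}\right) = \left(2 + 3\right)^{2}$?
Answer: $-139 + \frac{5 i \sqrt{57}}{6} \approx -139.0 + 6.2915 i$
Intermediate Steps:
$x{\left(R \right)} = - \frac{19}{3}$ ($x{\left(R \right)} = 2 - \frac{\left(2 + 3\right)^{2}}{3} = 2 - \frac{5^{2}}{3} = 2 - \frac{25}{3} = - \frac{19}{3}$)
$q = \frac{1}{8} \approx 0.125$
$W = \frac{5}{2}$ ($W = 2 + 4 \cdot \frac{1}{8} = 2 + \frac{1}{2} = \frac{5}{2} \approx 2.5$)
$D{\left(j \right)} = \frac{5 \sqrt{j}}{2}$
$D{\left(x{\left(2 \right)} \right)} + X{\left(94,87 \right)} = \frac{5 \sqrt{- \frac{19}{3}}}{2} - 139 = \frac{5 \frac{i \sqrt{57}}{3}}{2} - 139 = \frac{5 i \sqrt{57}}{6} - 139 = -139 + \frac{5 i \sqrt{57}}{6}$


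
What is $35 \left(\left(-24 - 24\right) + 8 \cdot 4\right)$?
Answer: $-560$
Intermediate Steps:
$35 \left(\left(-24 - 24\right) + 8 \cdot 4\right) = 35 \left(-48 + 32\right) = 35 \left(-16\right) = -560$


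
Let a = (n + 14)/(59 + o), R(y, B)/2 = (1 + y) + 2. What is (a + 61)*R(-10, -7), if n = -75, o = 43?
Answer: -43127/51 ≈ -845.63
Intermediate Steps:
R(y, B) = 6 + 2*y (R(y, B) = 2*((1 + y) + 2) = 2*(3 + y) = 6 + 2*y)
a = -61/102 (a = (-75 + 14)/(59 + 43) = -61/102 ≈ -0.59804)
(a + 61)*R(-10, -7) = (-61/102 + 61)*(6 + 2*(-10)) = 6161*(6 - 20)/102 = (6161/102)*(-14) = -43127/51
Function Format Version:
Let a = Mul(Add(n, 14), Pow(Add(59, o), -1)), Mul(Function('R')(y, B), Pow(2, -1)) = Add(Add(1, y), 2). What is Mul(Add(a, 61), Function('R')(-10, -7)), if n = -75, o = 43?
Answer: Rational(-43127, 51) ≈ -845.63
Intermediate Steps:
Function('R')(y, B) = Add(6, Mul(2, y)) (Function('R')(y, B) = Mul(2, Add(Add(1, y), 2)) = Mul(2, Add(3, y)) = Add(6, Mul(2, y)))
a = Rational(-61, 102) (a = Mul(Add(-75, 14), Pow(Add(59, 43), -1)) = Mul(-61, Pow(102, -1)) = Mul(-61, Rational(1, 102)) = Rational(-61, 102) ≈ -0.59804)
Mul(Add(a, 61), Function('R')(-10, -7)) = Mul(Add(Rational(-61, 102), 61), Add(6, Mul(2, -10))) = Mul(Rational(6161, 102), Add(6, -20)) = Mul(Rational(6161, 102), -14) = Rational(-43127, 51)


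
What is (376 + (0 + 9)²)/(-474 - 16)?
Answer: -457/490 ≈ -0.93265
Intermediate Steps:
(376 + (0 + 9)²)/(-474 - 16) = (376 + 9²)/(-490) = (376 + 81)*(-1/490) = 457*(-1/490) = -457/490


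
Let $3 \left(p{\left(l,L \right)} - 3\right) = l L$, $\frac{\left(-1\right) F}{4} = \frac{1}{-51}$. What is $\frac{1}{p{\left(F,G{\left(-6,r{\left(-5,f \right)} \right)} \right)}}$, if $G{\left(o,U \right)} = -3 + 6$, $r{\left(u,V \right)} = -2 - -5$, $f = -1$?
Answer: $\frac{51}{157} \approx 0.32484$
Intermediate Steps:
$r{\left(u,V \right)} = 3$ ($r{\left(u,V \right)} = -2 + 5 = 3$)
$G{\left(o,U \right)} = 3$
$F = \frac{4}{51}$ ($F = - \frac{4}{-51} = \left(-4\right) \left(- \frac{1}{51}\right) = \frac{4}{51} \approx 0.078431$)
$p{\left(l,L \right)} = 3 + \frac{L l}{3}$ ($p{\left(l,L \right)} = 3 + \frac{l L}{3} = 3 + \frac{L l}{3}$)
$\frac{1}{p{\left(F,G{\left(-6,r{\left(-5,f \right)} \right)} \right)}} = \frac{1}{3 + \frac{1}{3} \cdot 3 \cdot \frac{4}{51}} = \frac{1}{3 + \frac{4}{51}} = \frac{1}{\frac{157}{51}} = \frac{51}{157}$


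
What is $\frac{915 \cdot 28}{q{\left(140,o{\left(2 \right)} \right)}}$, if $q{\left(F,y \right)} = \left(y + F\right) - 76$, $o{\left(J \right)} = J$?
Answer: $\frac{4270}{11} \approx 388.18$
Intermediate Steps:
$q{\left(F,y \right)} = -76 + F + y$ ($q{\left(F,y \right)} = \left(F + y\right) - 76 = -76 + F + y$)
$\frac{915 \cdot 28}{q{\left(140,o{\left(2 \right)} \right)}} = \frac{915 \cdot 28}{-76 + 140 + 2} = \frac{25620}{66} = 25620 \cdot \frac{1}{66} = \frac{4270}{11}$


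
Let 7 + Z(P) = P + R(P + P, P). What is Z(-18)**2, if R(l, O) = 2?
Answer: 529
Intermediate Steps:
Z(P) = -5 + P (Z(P) = -7 + (P + 2) = -7 + (2 + P) = -5 + P)
Z(-18)**2 = (-5 - 18)**2 = (-23)**2 = 529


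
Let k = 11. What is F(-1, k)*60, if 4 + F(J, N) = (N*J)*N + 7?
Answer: -7080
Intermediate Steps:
F(J, N) = 3 + J*N**2 (F(J, N) = -4 + ((N*J)*N + 7) = -4 + ((J*N)*N + 7) = -4 + (J*N**2 + 7) = -4 + (7 + J*N**2) = 3 + J*N**2)
F(-1, k)*60 = (3 - 1*11**2)*60 = (3 - 1*121)*60 = (3 - 121)*60 = -118*60 = -7080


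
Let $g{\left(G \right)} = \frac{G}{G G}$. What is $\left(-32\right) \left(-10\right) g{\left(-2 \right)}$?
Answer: $-160$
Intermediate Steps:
$g{\left(G \right)} = \frac{1}{G}$ ($g{\left(G \right)} = \frac{G}{G^{2}} = \frac{1}{G}$)
$\left(-32\right) \left(-10\right) g{\left(-2 \right)} = \frac{\left(-32\right) \left(-10\right)}{-2} = 320 \left(- \frac{1}{2}\right) = -160$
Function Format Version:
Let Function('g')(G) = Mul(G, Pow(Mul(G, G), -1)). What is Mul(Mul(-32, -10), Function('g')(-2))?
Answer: -160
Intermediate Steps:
Function('g')(G) = Pow(G, -1) (Function('g')(G) = Mul(G, Pow(Pow(G, 2), -1)) = Mul(G, Pow(G, -2)) = Pow(G, -1))
Mul(Mul(-32, -10), Function('g')(-2)) = Mul(Mul(-32, -10), Pow(-2, -1)) = Mul(320, Rational(-1, 2)) = -160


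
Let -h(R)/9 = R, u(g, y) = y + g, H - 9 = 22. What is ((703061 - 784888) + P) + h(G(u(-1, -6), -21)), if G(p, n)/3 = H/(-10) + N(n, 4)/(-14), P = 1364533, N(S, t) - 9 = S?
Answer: 89793659/70 ≈ 1.2828e+6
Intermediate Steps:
N(S, t) = 9 + S
H = 31 (H = 9 + 22 = 31)
u(g, y) = g + y
G(p, n) = -393/35 - 3*n/14 (G(p, n) = 3*(31/(-10) + (9 + n)/(-14)) = 3*(31*(-⅒) + (9 + n)*(-1/14)) = 3*(-31/10 + (-9/14 - n/14)) = 3*(-131/35 - n/14) = -393/35 - 3*n/14)
h(R) = -9*R
((703061 - 784888) + P) + h(G(u(-1, -6), -21)) = ((703061 - 784888) + 1364533) - 9*(-393/35 - 3/14*(-21)) = (-81827 + 1364533) - 9*(-393/35 + 9/2) = 1282706 - 9*(-471/70) = 1282706 + 4239/70 = 89793659/70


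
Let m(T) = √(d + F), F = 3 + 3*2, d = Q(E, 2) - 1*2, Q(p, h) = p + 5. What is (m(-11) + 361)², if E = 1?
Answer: (361 + √13)² ≈ 1.3294e+5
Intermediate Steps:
Q(p, h) = 5 + p
d = 4 (d = (5 + 1) - 1*2 = 6 - 2 = 4)
F = 9 (F = 3 + 6 = 9)
m(T) = √13 (m(T) = √(4 + 9) = √13)
(m(-11) + 361)² = (√13 + 361)² = (361 + √13)²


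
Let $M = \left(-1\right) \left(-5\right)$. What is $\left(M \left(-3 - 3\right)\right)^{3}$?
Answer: $-27000$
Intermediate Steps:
$M = 5$
$\left(M \left(-3 - 3\right)\right)^{3} = \left(5 \left(-3 - 3\right)\right)^{3} = \left(5 \left(-6\right)\right)^{3} = \left(-30\right)^{3} = -27000$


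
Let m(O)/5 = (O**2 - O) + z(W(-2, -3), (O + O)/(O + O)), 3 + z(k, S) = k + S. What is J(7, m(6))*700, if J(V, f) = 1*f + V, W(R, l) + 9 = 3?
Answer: 81900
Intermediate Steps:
W(R, l) = -6 (W(R, l) = -9 + 3 = -6)
z(k, S) = -3 + S + k (z(k, S) = -3 + (k + S) = -3 + (S + k) = -3 + S + k)
m(O) = -40 - 5*O + 5*O**2 (m(O) = 5*((O**2 - O) + (-3 + (O + O)/(O + O) - 6)) = 5*((O**2 - O) + (-3 + (2*O)/((2*O)) - 6)) = 5*((O**2 - O) + (-3 + (2*O)*(1/(2*O)) - 6)) = 5*((O**2 - O) + (-3 + 1 - 6)) = 5*((O**2 - O) - 8) = 5*(-8 + O**2 - O) = -40 - 5*O + 5*O**2)
J(V, f) = V + f (J(V, f) = f + V = V + f)
J(7, m(6))*700 = (7 + (-40 - 5*6 + 5*6**2))*700 = (7 + (-40 - 30 + 5*36))*700 = (7 + (-40 - 30 + 180))*700 = (7 + 110)*700 = 117*700 = 81900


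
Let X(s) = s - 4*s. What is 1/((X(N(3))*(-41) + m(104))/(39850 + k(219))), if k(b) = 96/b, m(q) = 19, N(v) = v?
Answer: 1454541/14162 ≈ 102.71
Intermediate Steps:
X(s) = -3*s
1/((X(N(3))*(-41) + m(104))/(39850 + k(219))) = 1/((-3*3*(-41) + 19)/(39850 + 96/219)) = 1/((-9*(-41) + 19)/(39850 + 96*(1/219))) = 1/((369 + 19)/(39850 + 32/73)) = 1/(388/(2909082/73)) = 1/(388*(73/2909082)) = 1/(14162/1454541) = 1454541/14162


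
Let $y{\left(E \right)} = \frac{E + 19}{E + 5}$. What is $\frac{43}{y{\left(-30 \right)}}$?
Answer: $\frac{1075}{11} \approx 97.727$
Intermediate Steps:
$y{\left(E \right)} = \frac{19 + E}{5 + E}$
$\frac{43}{y{\left(-30 \right)}} = \frac{43}{\frac{1}{5 - 30} \left(19 - 30\right)} = \frac{43}{\frac{1}{-25} \left(-11\right)} = \frac{43}{\left(- \frac{1}{25}\right) \left(-11\right)} = \frac{43}{\frac{11}{25}} = 43 \cdot \frac{25}{11} = \frac{1075}{11}$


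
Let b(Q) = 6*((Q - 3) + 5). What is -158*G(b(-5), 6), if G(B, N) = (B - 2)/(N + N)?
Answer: 790/3 ≈ 263.33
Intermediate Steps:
b(Q) = 12 + 6*Q (b(Q) = 6*((-3 + Q) + 5) = 6*(2 + Q) = 12 + 6*Q)
G(B, N) = (-2 + B)/(2*N) (G(B, N) = (-2 + B)/((2*N)) = (-2 + B)*(1/(2*N)) = (-2 + B)/(2*N))
-158*G(b(-5), 6) = -79*(-2 + (12 + 6*(-5)))/6 = -79*(-2 + (12 - 30))/6 = -79*(-2 - 18)/6 = -79*(-20)/6 = -158*(-5/3) = 790/3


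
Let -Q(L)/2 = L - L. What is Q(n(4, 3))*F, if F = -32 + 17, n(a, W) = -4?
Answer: 0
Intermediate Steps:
Q(L) = 0 (Q(L) = -2*(L - L) = -2*0 = 0)
F = -15
Q(n(4, 3))*F = 0*(-15) = 0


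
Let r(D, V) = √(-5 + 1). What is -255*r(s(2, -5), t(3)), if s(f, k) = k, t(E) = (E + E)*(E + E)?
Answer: -510*I ≈ -510.0*I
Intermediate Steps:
t(E) = 4*E² (t(E) = (2*E)*(2*E) = 4*E²)
r(D, V) = 2*I (r(D, V) = √(-4) = 2*I)
-255*r(s(2, -5), t(3)) = -510*I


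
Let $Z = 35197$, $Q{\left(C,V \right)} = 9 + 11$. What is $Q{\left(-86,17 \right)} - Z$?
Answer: $-35177$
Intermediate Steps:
$Q{\left(C,V \right)} = 20$
$Q{\left(-86,17 \right)} - Z = 20 - 35197 = -35177$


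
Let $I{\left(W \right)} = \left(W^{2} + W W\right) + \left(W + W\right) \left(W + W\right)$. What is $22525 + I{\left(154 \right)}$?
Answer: $164821$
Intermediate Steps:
$I{\left(W \right)} = 6 W^{2}$ ($I{\left(W \right)} = \left(W^{2} + W^{2}\right) + 2 W 2 W = 2 W^{2} + 4 W^{2} = 6 W^{2}$)
$22525 + I{\left(154 \right)} = 22525 + 6 \cdot 154^{2} = 22525 + 6 \cdot 23716 = 22525 + 142296 = 164821$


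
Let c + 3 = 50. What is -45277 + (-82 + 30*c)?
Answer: -43949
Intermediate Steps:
c = 47 (c = -3 + 50 = 47)
-45277 + (-82 + 30*c) = -45277 + (-82 + 30*47) = -45277 + (-82 + 1410) = -45277 + 1328 = -43949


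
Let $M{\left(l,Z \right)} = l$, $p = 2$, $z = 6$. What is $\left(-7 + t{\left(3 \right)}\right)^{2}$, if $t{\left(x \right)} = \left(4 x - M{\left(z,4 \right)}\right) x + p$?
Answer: $169$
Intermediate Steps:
$t{\left(x \right)} = 2 + x \left(-6 + 4 x\right)$ ($t{\left(x \right)} = \left(4 x - 6\right) x + 2 = \left(-6 + 4 x\right) x + 2 = x \left(-6 + 4 x\right) + 2 = 2 + x \left(-6 + 4 x\right)$)
$\left(-7 + t{\left(3 \right)}\right)^{2} = \left(-7 + \left(2 - 18 + 4 \cdot 3^{2}\right)\right)^{2} = \left(-7 + \left(2 - 18 + 4 \cdot 9\right)\right)^{2} = \left(-7 + \left(2 - 18 + 36\right)\right)^{2} = \left(-7 + 20\right)^{2} = 13^{2} = 169$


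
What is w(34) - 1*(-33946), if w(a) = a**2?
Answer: 35102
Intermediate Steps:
w(34) - 1*(-33946) = 34**2 - 1*(-33946) = 1156 + 33946 = 35102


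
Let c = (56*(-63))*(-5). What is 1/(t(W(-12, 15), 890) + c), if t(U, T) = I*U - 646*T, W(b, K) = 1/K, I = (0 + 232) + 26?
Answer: -5/2786414 ≈ -1.7944e-6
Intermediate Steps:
I = 258 (I = 232 + 26 = 258)
c = 17640 (c = -3528*(-5) = 17640)
t(U, T) = -646*T + 258*U (t(U, T) = 258*U - 646*T = -646*T + 258*U)
1/(t(W(-12, 15), 890) + c) = 1/((-646*890 + 258/15) + 17640) = 1/((-574940 + 258*(1/15)) + 17640) = 1/((-574940 + 86/5) + 17640) = 1/(-2874614/5 + 17640) = 1/(-2786414/5) = -5/2786414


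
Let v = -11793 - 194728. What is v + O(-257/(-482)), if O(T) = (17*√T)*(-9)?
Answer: -206521 - 153*√123874/482 ≈ -2.0663e+5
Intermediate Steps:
O(T) = -153*√T
v = -206521
v + O(-257/(-482)) = -206521 - 153*√257*√(-1/(-482)) = -206521 - 153*√123874/482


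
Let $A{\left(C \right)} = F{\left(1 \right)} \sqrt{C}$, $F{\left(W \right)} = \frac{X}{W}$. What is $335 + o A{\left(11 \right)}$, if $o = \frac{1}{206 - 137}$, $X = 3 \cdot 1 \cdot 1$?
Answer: $335 + \frac{\sqrt{11}}{23} \approx 335.14$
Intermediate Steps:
$X = 3$ ($X = 3 \cdot 1 = 3$)
$F{\left(W \right)} = \frac{3}{W}$
$o = \frac{1}{69} \approx 0.014493$
$A{\left(C \right)} = 3 \sqrt{C}$ ($A{\left(C \right)} = \frac{3}{1} \sqrt{C} = 3 \cdot 1 \sqrt{C} = 3 \sqrt{C}$)
$335 + o A{\left(11 \right)} = 335 + \frac{3 \sqrt{11}}{69} = 335 + \frac{\sqrt{11}}{23}$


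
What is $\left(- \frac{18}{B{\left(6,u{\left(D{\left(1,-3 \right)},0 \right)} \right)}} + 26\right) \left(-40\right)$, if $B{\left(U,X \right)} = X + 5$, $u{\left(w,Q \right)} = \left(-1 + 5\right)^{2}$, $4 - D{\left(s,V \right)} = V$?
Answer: $- \frac{7040}{7} \approx -1005.7$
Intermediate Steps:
$D{\left(s,V \right)} = 4 - V$
$u{\left(w,Q \right)} = 16$ ($u{\left(w,Q \right)} = 4^{2} = 16$)
$B{\left(U,X \right)} = 5 + X$
$\left(- \frac{18}{B{\left(6,u{\left(D{\left(1,-3 \right)},0 \right)} \right)}} + 26\right) \left(-40\right) = \left(- \frac{18}{5 + 16} + 26\right) \left(-40\right) = \left(- \frac{18}{21} + 26\right) \left(-40\right) = \left(\left(-18\right) \frac{1}{21} + 26\right) \left(-40\right) = \left(- \frac{6}{7} + 26\right) \left(-40\right) = \frac{176}{7} \left(-40\right) = - \frac{7040}{7}$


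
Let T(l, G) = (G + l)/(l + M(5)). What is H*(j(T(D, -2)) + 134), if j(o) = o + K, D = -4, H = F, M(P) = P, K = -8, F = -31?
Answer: -3720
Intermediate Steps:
H = -31
T(l, G) = (G + l)/(5 + l) (T(l, G) = (G + l)/(l + 5) = (G + l)/(5 + l))
j(o) = -8 + o (j(o) = o - 8 = -8 + o)
H*(j(T(D, -2)) + 134) = -31*((-8 + (-2 - 4)/(5 - 4)) + 134) = -31*((-8 - 6/1) + 134) = -31*((-8 + 1*(-6)) + 134) = -31*((-8 - 6) + 134) = -31*(-14 + 134) = -31*120 = -3720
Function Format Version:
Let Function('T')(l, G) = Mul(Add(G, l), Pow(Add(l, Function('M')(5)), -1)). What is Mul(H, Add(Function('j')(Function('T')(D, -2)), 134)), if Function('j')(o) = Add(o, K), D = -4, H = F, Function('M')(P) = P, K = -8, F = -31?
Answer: -3720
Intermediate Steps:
H = -31
Function('T')(l, G) = Mul(Pow(Add(5, l), -1), Add(G, l)) (Function('T')(l, G) = Mul(Add(G, l), Pow(Add(l, 5), -1)) = Mul(Add(G, l), Pow(Add(5, l), -1)) = Mul(Pow(Add(5, l), -1), Add(G, l)))
Function('j')(o) = Add(-8, o) (Function('j')(o) = Add(o, -8) = Add(-8, o))
Mul(H, Add(Function('j')(Function('T')(D, -2)), 134)) = Mul(-31, Add(Add(-8, Mul(Pow(Add(5, -4), -1), Add(-2, -4))), 134)) = Mul(-31, Add(Add(-8, Mul(Pow(1, -1), -6)), 134)) = Mul(-31, Add(Add(-8, Mul(1, -6)), 134)) = Mul(-31, Add(Add(-8, -6), 134)) = Mul(-31, Add(-14, 134)) = Mul(-31, 120) = -3720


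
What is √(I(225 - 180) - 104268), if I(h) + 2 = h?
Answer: 5*I*√4169 ≈ 322.84*I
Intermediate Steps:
I(h) = -2 + h
√(I(225 - 180) - 104268) = √((-2 + (225 - 180)) - 104268) = √((-2 + 45) - 104268) = √(43 - 104268) = √(-104225) = 5*I*√4169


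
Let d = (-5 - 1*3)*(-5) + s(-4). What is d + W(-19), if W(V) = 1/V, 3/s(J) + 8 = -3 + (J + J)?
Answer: 756/19 ≈ 39.789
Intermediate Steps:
s(J) = 3/(-11 + 2*J) (s(J) = 3/(-8 + (-3 + (J + J))) = 3/(-8 + (-3 + 2*J)) = 3/(-11 + 2*J))
d = 757/19 (d = (-5 - 1*3)*(-5) + 3/(-11 + 2*(-4)) = (-5 - 3)*(-5) + 3/(-11 - 8) = -8*(-5) + 3/(-19) = 40 + 3*(-1/19) = 40 - 3/19 = 757/19 ≈ 39.842)
d + W(-19) = 757/19 + 1/(-19) = 757/19 - 1/19 = 756/19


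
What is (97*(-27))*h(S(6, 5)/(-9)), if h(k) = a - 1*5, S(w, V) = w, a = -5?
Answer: 26190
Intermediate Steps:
h(k) = -10 (h(k) = -5 - 1*5 = -5 - 5 = -10)
(97*(-27))*h(S(6, 5)/(-9)) = (97*(-27))*(-10) = -2619*(-10) = 26190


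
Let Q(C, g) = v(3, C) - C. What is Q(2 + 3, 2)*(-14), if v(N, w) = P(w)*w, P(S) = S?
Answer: -280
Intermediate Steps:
v(N, w) = w² (v(N, w) = w*w = w²)
Q(C, g) = C² - C
Q(2 + 3, 2)*(-14) = ((2 + 3)*(-1 + (2 + 3)))*(-14) = (5*(-1 + 5))*(-14) = (5*4)*(-14) = 20*(-14) = -280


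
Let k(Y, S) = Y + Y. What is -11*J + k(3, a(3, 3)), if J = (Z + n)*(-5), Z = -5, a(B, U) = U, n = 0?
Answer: -269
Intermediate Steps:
J = 25 (J = (-5 + 0)*(-5) = -5*(-5) = 25)
k(Y, S) = 2*Y
-11*J + k(3, a(3, 3)) = -11*25 + 2*3 = -275 + 6 = -269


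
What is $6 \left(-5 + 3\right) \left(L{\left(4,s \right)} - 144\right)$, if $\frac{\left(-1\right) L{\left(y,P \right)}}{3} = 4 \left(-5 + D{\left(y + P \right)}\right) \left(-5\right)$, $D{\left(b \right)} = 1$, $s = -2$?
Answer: $4608$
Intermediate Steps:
$L{\left(y,P \right)} = -240$ ($L{\left(y,P \right)} = - 3 \cdot 4 \left(-5 + 1\right) \left(-5\right) = - 3 \cdot 4 \left(-4\right) \left(-5\right) = - 3 \left(\left(-16\right) \left(-5\right)\right) = \left(-3\right) 80 = -240$)
$6 \left(-5 + 3\right) \left(L{\left(4,s \right)} - 144\right) = 6 \left(-5 + 3\right) \left(-240 - 144\right) = 6 \left(-2\right) \left(-240 - 144\right) = \left(-12\right) \left(-384\right) = 4608$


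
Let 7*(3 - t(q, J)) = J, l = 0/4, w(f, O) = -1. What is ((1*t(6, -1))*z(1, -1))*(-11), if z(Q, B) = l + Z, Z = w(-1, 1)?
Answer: 242/7 ≈ 34.571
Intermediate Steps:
l = 0 (l = 0*(¼) = 0)
Z = -1
t(q, J) = 3 - J/7
z(Q, B) = -1 (z(Q, B) = 0 - 1 = -1)
((1*t(6, -1))*z(1, -1))*(-11) = ((1*(3 - ⅐*(-1)))*(-1))*(-11) = ((1*(3 + ⅐))*(-1))*(-11) = ((1*(22/7))*(-1))*(-11) = ((22/7)*(-1))*(-11) = -22/7*(-11) = 242/7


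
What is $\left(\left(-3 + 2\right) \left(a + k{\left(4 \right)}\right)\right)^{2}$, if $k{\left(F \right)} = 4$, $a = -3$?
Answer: $1$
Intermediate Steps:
$\left(\left(-3 + 2\right) \left(a + k{\left(4 \right)}\right)\right)^{2} = \left(\left(-3 + 2\right) \left(-3 + 4\right)\right)^{2} = \left(\left(-1\right) 1\right)^{2} = \left(-1\right)^{2} = 1$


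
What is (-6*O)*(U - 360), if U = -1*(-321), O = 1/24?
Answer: 39/4 ≈ 9.7500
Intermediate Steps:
O = 1/24 ≈ 0.041667
U = 321
(-6*O)*(U - 360) = (-6*1/24)*(321 - 360) = -1/4*(-39) = 39/4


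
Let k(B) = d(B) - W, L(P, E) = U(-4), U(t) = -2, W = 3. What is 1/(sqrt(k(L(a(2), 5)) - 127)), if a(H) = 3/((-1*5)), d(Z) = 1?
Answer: -I*sqrt(129)/129 ≈ -0.088045*I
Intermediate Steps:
a(H) = -3/5 (a(H) = 3/(-5) = 3*(-1/5) = -3/5)
L(P, E) = -2
k(B) = -2 (k(B) = 1 - 1*3 = 1 - 3 = -2)
1/(sqrt(k(L(a(2), 5)) - 127)) = 1/(sqrt(-2 - 127)) = 1/(sqrt(-129)) = 1/(I*sqrt(129)) = -I*sqrt(129)/129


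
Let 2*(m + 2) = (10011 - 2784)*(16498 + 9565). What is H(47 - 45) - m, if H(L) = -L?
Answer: -188357301/2 ≈ -9.4179e+7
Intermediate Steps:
m = 188357297/2 (m = -2 + ((10011 - 2784)*(16498 + 9565))/2 = -2 + (7227*26063)/2 = -2 + (½)*188357301 = -2 + 188357301/2 = 188357297/2 ≈ 9.4179e+7)
H(47 - 45) - m = -(47 - 45) - 1*188357297/2 = -1*2 - 188357297/2 = -2 - 188357297/2 = -188357301/2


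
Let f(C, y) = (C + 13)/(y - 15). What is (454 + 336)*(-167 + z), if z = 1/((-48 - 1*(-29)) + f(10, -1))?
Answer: -43153750/327 ≈ -1.3197e+5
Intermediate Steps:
f(C, y) = (13 + C)/(-15 + y)
z = -16/327 (z = 1/((-48 - 1*(-29)) + (13 + 10)/(-15 - 1)) = 1/((-48 + 29) + 23/(-16)) = 1/(-19 - 1/16*23) = 1/(-19 - 23/16) = 1/(-327/16) = -16/327 ≈ -0.048930)
(454 + 336)*(-167 + z) = (454 + 336)*(-167 - 16/327) = 790*(-54625/327) = -43153750/327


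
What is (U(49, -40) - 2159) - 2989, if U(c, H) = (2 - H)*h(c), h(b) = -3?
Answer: -5274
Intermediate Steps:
U(c, H) = -6 + 3*H (U(c, H) = (2 - H)*(-3) = -6 + 3*H)
(U(49, -40) - 2159) - 2989 = ((-6 + 3*(-40)) - 2159) - 2989 = ((-6 - 120) - 2159) - 2989 = (-126 - 2159) - 2989 = -2285 - 2989 = -5274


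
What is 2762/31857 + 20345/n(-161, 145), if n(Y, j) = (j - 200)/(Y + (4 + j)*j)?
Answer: -2779702765670/350427 ≈ -7.9323e+6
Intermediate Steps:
n(Y, j) = (-200 + j)/(Y + j*(4 + j))
2762/31857 + 20345/n(-161, 145) = 2762/31857 + 20345/(((-200 + 145)/(-161 + 145² + 4*145))) = 2762*(1/31857) + 20345/((-55/(-161 + 21025 + 580))) = 2762/31857 + 20345/((-55/21444)) = 2762/31857 + 20345/(((1/21444)*(-55))) = 2762/31857 + 20345/(-55/21444) = 2762/31857 + 20345*(-21444/55) = 2762/31857 - 87255636/11 = -2779702765670/350427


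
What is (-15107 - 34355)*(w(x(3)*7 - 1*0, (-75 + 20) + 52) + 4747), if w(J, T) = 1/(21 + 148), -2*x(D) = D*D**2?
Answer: -39680592728/169 ≈ -2.3480e+8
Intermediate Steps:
x(D) = -D**3/2 (x(D) = -D*D**2/2 = -D**3/2)
w(J, T) = 1/169
(-15107 - 34355)*(w(x(3)*7 - 1*0, (-75 + 20) + 52) + 4747) = (-15107 - 34355)*(1/169 + 4747) = -49462*802244/169 = -39680592728/169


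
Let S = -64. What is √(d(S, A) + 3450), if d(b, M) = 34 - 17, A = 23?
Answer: √3467 ≈ 58.881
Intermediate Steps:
d(b, M) = 17
√(d(S, A) + 3450) = √(17 + 3450) = √3467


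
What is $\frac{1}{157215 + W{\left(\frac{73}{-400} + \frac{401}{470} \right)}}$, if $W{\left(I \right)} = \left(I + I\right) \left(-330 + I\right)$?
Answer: $\frac{176720000}{27704967550881} \approx 6.3786 \cdot 10^{-6}$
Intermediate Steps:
$W{\left(I \right)} = 2 I \left(-330 + I\right)$
$\frac{1}{157215 + W{\left(\frac{73}{-400} + \frac{401}{470} \right)}} = \frac{1}{157215 + 2 \left(\frac{73}{-400} + \frac{401}{470}\right) \left(-330 + \left(\frac{73}{-400} + \frac{401}{470}\right)\right)} = \frac{1}{157215 + 2 \left(73 \left(- \frac{1}{400}\right) + 401 \cdot \frac{1}{470}\right) \left(-330 + \left(73 \left(- \frac{1}{400}\right) + 401 \cdot \frac{1}{470}\right)\right)} = \frac{1}{157215 + 2 \left(- \frac{73}{400} + \frac{401}{470}\right) \left(-330 + \left(- \frac{73}{400} + \frac{401}{470}\right)\right)} = \frac{1}{157215 + 2 \cdot \frac{12609}{18800} \left(-330 + \frac{12609}{18800}\right)} = \frac{1}{157215 + 2 \cdot \frac{12609}{18800} \left(- \frac{6191391}{18800}\right)} = \frac{1}{157215 - \frac{78067249119}{176720000}} = \frac{1}{\frac{27704967550881}{176720000}} = \frac{176720000}{27704967550881}$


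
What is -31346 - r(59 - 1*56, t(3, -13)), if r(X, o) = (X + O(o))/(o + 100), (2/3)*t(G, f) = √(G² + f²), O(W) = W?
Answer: -601811653/19199 - 291*√178/19199 ≈ -31346.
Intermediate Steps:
t(G, f) = 3*√(G² + f²)/2
r(X, o) = (X + o)/(100 + o) (r(X, o) = (X + o)/(o + 100) = (X + o)/(100 + o))
-31346 - r(59 - 1*56, t(3, -13)) = -31346 - ((59 - 1*56) + 3*√(3² + (-13)²)/2)/(100 + 3*√(3² + (-13)²)/2) = -31346 - ((59 - 56) + 3*√(9 + 169)/2)/(100 + 3*√(9 + 169)/2) = -31346 - (3 + 3*√178/2)/(100 + 3*√178/2)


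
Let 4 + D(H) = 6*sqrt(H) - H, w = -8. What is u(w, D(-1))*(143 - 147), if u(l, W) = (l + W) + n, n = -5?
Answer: 64 - 24*I ≈ 64.0 - 24.0*I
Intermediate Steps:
D(H) = -4 - H + 6*sqrt(H) (D(H) = -4 + (6*sqrt(H) - H) = -4 + (-H + 6*sqrt(H)) = -4 - H + 6*sqrt(H))
u(l, W) = -5 + W + l (u(l, W) = (l + W) - 5 = (W + l) - 5 = -5 + W + l)
u(w, D(-1))*(143 - 147) = (-5 + (-4 - 1*(-1) + 6*sqrt(-1)) - 8)*(143 - 147) = (-5 + (-4 + 1 + 6*I) - 8)*(-4) = (-5 + (-3 + 6*I) - 8)*(-4) = (-16 + 6*I)*(-4) = 64 - 24*I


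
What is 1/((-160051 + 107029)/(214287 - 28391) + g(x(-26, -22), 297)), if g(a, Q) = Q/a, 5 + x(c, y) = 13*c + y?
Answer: -33926020/37282071 ≈ -0.90998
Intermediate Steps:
x(c, y) = -5 + y + 13*c (x(c, y) = -5 + (13*c + y) = -5 + (y + 13*c) = -5 + y + 13*c)
1/((-160051 + 107029)/(214287 - 28391) + g(x(-26, -22), 297)) = 1/((-160051 + 107029)/(214287 - 28391) + 297/(-5 - 22 + 13*(-26))) = 1/(-53022/185896 + 297/(-5 - 22 - 338)) = 1/(-53022*1/185896 + 297/(-365)) = 1/(-26511/92948 + 297*(-1/365)) = 1/(-26511/92948 - 297/365) = 1/(-37282071/33926020) = -33926020/37282071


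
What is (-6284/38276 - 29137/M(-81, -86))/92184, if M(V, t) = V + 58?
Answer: 69693955/5072125002 ≈ 0.013741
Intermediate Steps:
M(V, t) = 58 + V
(-6284/38276 - 29137/M(-81, -86))/92184 = (-6284/38276 - 29137/(58 - 81))/92184 = (-6284*1/38276 - 29137/(-23))*(1/92184) = (-1571/9569 - 29137*(-1/23))*(1/92184) = (-1571/9569 + 29137/23)*(1/92184) = (278775820/220087)*(1/92184) = 69693955/5072125002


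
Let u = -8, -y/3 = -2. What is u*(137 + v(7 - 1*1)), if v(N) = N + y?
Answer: -1192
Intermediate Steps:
y = 6 (y = -3*(-2) = 6)
v(N) = 6 + N (v(N) = N + 6 = 6 + N)
u*(137 + v(7 - 1*1)) = -8*(137 + (6 + (7 - 1*1))) = -8*(137 + (6 + (7 - 1))) = -8*(137 + (6 + 6)) = -8*(137 + 12) = -8*149 = -1192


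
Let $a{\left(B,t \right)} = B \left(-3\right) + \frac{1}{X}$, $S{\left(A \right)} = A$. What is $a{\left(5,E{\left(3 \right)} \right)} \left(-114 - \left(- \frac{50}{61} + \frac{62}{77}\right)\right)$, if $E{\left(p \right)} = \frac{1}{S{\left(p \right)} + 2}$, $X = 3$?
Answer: $\frac{2141560}{1281} \approx 1671.8$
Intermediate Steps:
$E{\left(p \right)} = \frac{1}{2 + p}$ ($E{\left(p \right)} = \frac{1}{p + 2} = \frac{1}{2 + p}$)
$a{\left(B,t \right)} = \frac{1}{3} - 3 B$ ($a{\left(B,t \right)} = B \left(-3\right) + \frac{1}{3} = - 3 B + \frac{1}{3} = \frac{1}{3} - 3 B$)
$a{\left(5,E{\left(3 \right)} \right)} \left(-114 - \left(- \frac{50}{61} + \frac{62}{77}\right)\right) = \left(\frac{1}{3} - 15\right) \left(-114 - \left(- \frac{50}{61} + \frac{62}{77}\right)\right) = \left(\frac{1}{3} - 15\right) \left(-114 - - \frac{68}{4697}\right) = - \frac{44 \left(-114 + \left(- \frac{62}{77} + \frac{50}{61}\right)\right)}{3} = - \frac{44 \left(-114 + \frac{68}{4697}\right)}{3} = \left(- \frac{44}{3}\right) \left(- \frac{535390}{4697}\right) = \frac{2141560}{1281}$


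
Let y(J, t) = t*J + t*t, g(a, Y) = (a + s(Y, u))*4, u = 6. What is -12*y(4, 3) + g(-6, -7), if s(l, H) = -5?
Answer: -296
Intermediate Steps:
g(a, Y) = -20 + 4*a (g(a, Y) = (a - 5)*4 = (-5 + a)*4 = -20 + 4*a)
y(J, t) = t² + J*t (y(J, t) = J*t + t² = t² + J*t)
-12*y(4, 3) + g(-6, -7) = -36*(4 + 3) + (-20 + 4*(-6)) = -36*7 + (-20 - 24) = -12*21 - 44 = -252 - 44 = -296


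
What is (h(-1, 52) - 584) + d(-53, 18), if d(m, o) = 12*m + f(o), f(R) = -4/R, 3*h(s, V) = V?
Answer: -10826/9 ≈ -1202.9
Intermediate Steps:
h(s, V) = V/3
d(m, o) = -4/o + 12*m (d(m, o) = 12*m - 4/o = -4/o + 12*m)
(h(-1, 52) - 584) + d(-53, 18) = ((⅓)*52 - 584) + (-4/18 + 12*(-53)) = (52/3 - 584) + (-4*1/18 - 636) = -1700/3 + (-2/9 - 636) = -1700/3 - 5726/9 = -10826/9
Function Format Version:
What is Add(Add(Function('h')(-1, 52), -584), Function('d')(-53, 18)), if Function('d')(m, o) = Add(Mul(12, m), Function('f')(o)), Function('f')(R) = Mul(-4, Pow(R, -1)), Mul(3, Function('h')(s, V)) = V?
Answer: Rational(-10826, 9) ≈ -1202.9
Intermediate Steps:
Function('h')(s, V) = Mul(Rational(1, 3), V)
Function('d')(m, o) = Add(Mul(-4, Pow(o, -1)), Mul(12, m)) (Function('d')(m, o) = Add(Mul(12, m), Mul(-4, Pow(o, -1))) = Add(Mul(-4, Pow(o, -1)), Mul(12, m)))
Add(Add(Function('h')(-1, 52), -584), Function('d')(-53, 18)) = Add(Add(Mul(Rational(1, 3), 52), -584), Add(Mul(-4, Pow(18, -1)), Mul(12, -53))) = Add(Add(Rational(52, 3), -584), Add(Mul(-4, Rational(1, 18)), -636)) = Add(Rational(-1700, 3), Add(Rational(-2, 9), -636)) = Add(Rational(-1700, 3), Rational(-5726, 9)) = Rational(-10826, 9)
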